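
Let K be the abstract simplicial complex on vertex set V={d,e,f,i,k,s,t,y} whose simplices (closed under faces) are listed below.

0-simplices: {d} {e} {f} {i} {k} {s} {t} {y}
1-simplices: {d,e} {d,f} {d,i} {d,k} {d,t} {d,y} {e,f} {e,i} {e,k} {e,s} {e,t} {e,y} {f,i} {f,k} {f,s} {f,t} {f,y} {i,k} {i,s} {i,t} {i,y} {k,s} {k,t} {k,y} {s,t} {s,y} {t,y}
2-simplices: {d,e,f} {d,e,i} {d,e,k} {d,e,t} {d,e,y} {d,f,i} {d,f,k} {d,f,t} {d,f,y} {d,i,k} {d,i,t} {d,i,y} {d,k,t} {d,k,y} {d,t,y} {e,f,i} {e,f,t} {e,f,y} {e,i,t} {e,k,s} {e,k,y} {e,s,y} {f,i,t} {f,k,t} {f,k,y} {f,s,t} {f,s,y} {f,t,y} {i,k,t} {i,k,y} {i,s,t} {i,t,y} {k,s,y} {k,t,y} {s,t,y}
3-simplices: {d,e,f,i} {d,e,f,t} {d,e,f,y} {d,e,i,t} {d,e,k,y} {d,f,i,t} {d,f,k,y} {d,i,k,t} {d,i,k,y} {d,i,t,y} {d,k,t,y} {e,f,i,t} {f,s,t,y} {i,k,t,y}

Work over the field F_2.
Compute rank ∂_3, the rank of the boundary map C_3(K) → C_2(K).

n_0=8 n_1=27 n_2=35 n_3=14  [Z2]
∂1: piv[de,df,di,dk,dt,dy,es] rk=7  ker:ef,ei,ek,et,ey,fi,fk,fs,ft,fy,ik,is,it,iy,ks,kt,ky,st,sy,ty
∂2: piv[def,dei,dek,det,dey,dfi,dfk,dft,dfy,dik,dit,diy,dkt,dky,dty,eks,esy,fst,fsy,ist] rk=20  ker:efi,eft,efy,eit,eky,fit,fkt,fky,fty,ikt,iky,ity,ksy,kty,sty
∂3: piv[defi,deft,defy,deit,deky,dfit,dfky,dikt,diky,dity,dkty,fsty] rk=12  ker:efit,ikty
rk∂_3=12

rank∂_3=12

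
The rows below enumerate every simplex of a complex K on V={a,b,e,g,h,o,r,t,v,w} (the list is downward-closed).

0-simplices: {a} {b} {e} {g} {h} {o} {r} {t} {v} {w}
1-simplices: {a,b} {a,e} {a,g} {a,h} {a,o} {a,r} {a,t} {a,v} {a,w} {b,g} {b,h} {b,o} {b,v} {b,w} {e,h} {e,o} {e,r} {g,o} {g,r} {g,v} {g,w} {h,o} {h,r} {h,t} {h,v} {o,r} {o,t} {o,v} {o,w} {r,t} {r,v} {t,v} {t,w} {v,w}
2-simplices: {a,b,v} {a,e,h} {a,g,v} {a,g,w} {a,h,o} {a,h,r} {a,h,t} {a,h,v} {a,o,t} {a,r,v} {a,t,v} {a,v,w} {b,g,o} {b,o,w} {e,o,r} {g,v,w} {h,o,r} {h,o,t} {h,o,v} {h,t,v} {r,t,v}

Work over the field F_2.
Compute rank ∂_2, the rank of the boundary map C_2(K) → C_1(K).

rank∂_2=18

n_0=10 n_1=34 n_2=21  [Z2]
∂1: piv[ab,ae,ag,ah,ao,ar,at,av,aw] rk=9  ker:bg,bh,bo,bv,bw,eh,eo,er,go,gr,gv,gw,ho,hr,ht,hv,or,ot,ov,ow,rt,rv,tv,tw,vw
∂2: piv[abv,aeh,agv,agw,aho,ahr,aht,ahv,aot,arv,atv,avw,bgo,bow,eor,hor,hov,rtv] rk=18  ker:gvw,hot,htv
rk∂_2=18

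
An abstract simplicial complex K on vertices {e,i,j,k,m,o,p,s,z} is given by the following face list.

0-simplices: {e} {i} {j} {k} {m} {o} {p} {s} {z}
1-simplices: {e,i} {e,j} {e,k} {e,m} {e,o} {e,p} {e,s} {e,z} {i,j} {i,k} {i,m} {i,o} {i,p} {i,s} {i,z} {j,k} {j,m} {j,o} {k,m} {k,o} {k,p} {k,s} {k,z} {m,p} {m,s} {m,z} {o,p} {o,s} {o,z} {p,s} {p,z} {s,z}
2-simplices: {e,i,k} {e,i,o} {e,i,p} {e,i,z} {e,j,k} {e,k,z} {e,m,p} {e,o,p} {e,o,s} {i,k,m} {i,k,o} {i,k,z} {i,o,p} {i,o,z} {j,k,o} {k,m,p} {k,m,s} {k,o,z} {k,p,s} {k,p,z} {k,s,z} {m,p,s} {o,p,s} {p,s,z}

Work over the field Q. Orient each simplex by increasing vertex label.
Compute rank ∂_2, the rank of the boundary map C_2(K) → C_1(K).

n_0=9 n_1=32 n_2=24  [Q]
∂1: piv[ei,ej,ek,em,eo,ep,es,ez] rk=8  ker:ij,ik,im,io,ip,is,iz,jk,jm,jo,km,ko,kp,ks,kz,mp,ms,mz,op,os,oz,ps,pz,sz
∂2: piv[eik,eio,eip,eiz,ejk,ekz,emp,eop,eos,ikm,iko,ioz,jko,kmp,kms,kps,kpz,ksz,ops] rk=19  ker:ikz,iop,koz,mps,psz
rk∂_2=19

rank∂_2=19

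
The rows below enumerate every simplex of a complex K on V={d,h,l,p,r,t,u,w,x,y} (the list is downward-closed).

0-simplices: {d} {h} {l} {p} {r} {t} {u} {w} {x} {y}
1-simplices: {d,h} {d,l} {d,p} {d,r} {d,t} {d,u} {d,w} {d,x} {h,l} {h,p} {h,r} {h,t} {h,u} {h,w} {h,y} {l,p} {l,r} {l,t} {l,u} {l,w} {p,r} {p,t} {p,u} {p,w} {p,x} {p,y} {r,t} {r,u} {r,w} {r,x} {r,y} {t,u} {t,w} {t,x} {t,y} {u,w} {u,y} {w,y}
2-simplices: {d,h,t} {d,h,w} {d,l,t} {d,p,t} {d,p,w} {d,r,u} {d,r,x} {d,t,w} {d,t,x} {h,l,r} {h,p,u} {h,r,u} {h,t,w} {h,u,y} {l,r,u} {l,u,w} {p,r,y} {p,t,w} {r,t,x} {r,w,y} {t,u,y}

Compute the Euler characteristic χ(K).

n_0=10 n_1=38 n_2=21
χ=+10−38+21=-7

χ(K)=-7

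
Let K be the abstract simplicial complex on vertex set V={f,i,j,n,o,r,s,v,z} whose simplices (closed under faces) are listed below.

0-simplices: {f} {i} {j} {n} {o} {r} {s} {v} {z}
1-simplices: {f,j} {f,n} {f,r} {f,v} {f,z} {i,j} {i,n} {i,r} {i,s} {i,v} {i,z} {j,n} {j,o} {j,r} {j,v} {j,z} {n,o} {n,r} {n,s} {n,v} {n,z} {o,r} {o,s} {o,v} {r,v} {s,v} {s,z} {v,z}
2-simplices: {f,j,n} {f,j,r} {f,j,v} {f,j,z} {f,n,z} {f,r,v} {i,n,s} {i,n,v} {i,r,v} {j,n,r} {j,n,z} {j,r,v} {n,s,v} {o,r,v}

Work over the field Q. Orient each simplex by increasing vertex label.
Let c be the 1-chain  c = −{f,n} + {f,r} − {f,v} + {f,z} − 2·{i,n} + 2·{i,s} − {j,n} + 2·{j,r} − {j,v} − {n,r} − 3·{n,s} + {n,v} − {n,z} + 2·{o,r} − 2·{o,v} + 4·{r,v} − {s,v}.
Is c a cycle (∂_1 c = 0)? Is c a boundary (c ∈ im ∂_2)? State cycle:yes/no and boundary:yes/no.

n_0=9 n_1=28 n_2=14  [Q]
∂1: piv[fj,fn,fr,fv,fz,ij,is,jo] rk=8  ker:in,ir,iv,iz,jn,jr,jv,jz,no,nr,ns,nv,nz,or,os,ov,rv,sv,sz,vz
∂2: piv[fjn,fjr,fjv,fjz,fnz,frv,ins,inv,irv,jnr,nsv,orv] rk=12  ker:jnz,jrv
∂1c = 0
c vs im∂2: reduces to 0 ⇒ boundary

cycle:yes boundary:yes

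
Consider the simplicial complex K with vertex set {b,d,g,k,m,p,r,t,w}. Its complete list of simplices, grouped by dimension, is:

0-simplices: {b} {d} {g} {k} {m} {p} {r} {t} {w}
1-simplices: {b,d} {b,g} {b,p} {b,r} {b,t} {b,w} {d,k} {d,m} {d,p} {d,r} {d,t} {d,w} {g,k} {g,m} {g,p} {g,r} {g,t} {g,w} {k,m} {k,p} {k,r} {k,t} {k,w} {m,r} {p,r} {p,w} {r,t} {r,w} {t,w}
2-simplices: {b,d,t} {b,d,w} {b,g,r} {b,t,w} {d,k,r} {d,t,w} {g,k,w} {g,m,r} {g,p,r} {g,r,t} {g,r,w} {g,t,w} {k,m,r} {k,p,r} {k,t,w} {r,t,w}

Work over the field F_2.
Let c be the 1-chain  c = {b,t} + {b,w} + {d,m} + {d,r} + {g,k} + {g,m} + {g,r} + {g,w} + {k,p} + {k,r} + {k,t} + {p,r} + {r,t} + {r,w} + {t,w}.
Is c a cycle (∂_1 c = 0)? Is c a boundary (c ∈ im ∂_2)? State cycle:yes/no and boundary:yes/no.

n_0=9 n_1=29 n_2=16  [Z2]
∂1: piv[bd,bg,bp,br,bt,bw,dk,dm] rk=8  ker:dp,dr,dt,dw,gk,gm,gp,gr,gt,gw,km,kp,kr,kt,kw,mr,pr,pw,rt,rw,tw
∂2: piv[bdt,bdw,bgr,btw,dkr,gkw,gmr,gpr,grt,grw,gtw,kmr,kpr,ktw] rk=14  ker:dtw,rtw
∂1c = 0
c vs im∂2: residual ≠ 0 ⇒ not boundary

cycle:yes boundary:no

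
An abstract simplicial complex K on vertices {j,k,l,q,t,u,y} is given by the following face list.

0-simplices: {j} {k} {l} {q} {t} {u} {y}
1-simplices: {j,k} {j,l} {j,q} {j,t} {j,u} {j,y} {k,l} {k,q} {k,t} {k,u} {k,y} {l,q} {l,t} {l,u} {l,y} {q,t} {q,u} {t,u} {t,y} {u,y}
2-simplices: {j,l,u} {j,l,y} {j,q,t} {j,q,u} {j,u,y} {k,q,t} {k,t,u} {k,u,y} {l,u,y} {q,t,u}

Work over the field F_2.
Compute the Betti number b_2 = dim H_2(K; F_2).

n_0=7 n_1=20 n_2=10  [Z2]
∂1: piv[jk,jl,jq,jt,ju,jy] rk=6  ker:kl,kq,kt,ku,ky,lq,lt,lu,ly,qt,qu,tu,ty,uy
∂2: piv[jlu,jly,jqt,jqu,juy,kqt,ktu,kuy,qtu] rk=9  ker:luy
b_2=(10−9)−0=1

b_2=1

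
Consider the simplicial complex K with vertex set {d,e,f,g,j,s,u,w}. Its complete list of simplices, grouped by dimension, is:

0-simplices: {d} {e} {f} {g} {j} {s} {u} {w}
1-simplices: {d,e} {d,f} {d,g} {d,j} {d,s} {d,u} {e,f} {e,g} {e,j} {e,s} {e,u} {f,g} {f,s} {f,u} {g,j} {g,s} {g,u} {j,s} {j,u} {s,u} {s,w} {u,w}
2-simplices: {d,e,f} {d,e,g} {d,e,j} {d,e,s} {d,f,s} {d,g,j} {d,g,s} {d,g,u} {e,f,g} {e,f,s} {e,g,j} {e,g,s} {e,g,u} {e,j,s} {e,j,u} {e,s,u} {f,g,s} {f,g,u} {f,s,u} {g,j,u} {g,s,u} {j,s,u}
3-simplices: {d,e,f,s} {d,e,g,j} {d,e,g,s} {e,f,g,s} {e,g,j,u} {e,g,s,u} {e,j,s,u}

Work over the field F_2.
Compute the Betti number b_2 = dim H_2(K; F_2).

b_2=1

n_0=8 n_1=22 n_2=22 n_3=7  [Z2]
∂1: piv[de,df,dg,dj,ds,du,sw] rk=7  ker:ef,eg,ej,es,eu,fg,fs,fu,gj,gs,gu,js,ju,su,uw
∂2: piv[def,deg,dej,des,dfs,dgj,dgs,dgu,efg,egu,ejs,eju,esu,fgu] rk=14  ker:efs,egj,egs,fgs,fsu,gju,gsu,jsu
∂3: piv[defs,degj,degs,efgs,egju,egsu,ejsu] rk=7
b_2=(22−14)−7=1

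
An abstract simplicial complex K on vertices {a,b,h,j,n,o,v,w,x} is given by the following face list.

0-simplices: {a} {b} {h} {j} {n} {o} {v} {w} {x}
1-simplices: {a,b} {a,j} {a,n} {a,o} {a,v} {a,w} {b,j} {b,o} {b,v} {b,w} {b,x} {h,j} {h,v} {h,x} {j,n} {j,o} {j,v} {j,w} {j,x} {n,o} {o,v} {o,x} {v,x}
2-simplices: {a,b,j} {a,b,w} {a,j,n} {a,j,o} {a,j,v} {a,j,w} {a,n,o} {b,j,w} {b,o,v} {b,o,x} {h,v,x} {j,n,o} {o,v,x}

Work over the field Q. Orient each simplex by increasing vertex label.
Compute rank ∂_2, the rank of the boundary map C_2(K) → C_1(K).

rank∂_2=11

n_0=9 n_1=23 n_2=13  [Q]
∂1: piv[ab,aj,an,ao,av,aw,bx,hj] rk=8  ker:bj,bo,bv,bw,hv,hx,jn,jo,jv,jw,jx,no,ov,ox,vx
∂2: piv[abj,abw,ajn,ajo,ajv,ajw,ano,bov,box,hvx,ovx] rk=11  ker:bjw,jno
rk∂_2=11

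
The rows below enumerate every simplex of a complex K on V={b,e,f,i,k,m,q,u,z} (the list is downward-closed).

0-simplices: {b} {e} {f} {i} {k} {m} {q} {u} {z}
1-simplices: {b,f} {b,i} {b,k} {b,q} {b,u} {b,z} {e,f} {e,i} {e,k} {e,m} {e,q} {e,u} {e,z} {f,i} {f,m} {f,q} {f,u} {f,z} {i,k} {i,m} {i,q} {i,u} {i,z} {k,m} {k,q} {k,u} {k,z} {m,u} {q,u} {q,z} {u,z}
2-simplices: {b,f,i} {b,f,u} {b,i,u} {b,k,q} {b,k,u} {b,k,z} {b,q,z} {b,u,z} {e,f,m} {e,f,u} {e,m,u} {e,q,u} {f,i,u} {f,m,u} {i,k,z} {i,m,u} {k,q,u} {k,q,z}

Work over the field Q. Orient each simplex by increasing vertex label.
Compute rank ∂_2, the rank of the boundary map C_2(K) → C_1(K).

rank∂_2=15

n_0=9 n_1=31 n_2=18  [Q]
∂1: piv[bf,bi,bk,bq,bu,bz,ef,em] rk=8  ker:ei,ek,eq,eu,ez,fi,fm,fq,fu,fz,ik,im,iq,iu,iz,km,kq,ku,kz,mu,qu,qz,uz
∂2: piv[bfi,bfu,biu,bkq,bku,bkz,bqz,buz,efm,efu,emu,equ,ikz,imu,kqu] rk=15  ker:fiu,fmu,kqz
rk∂_2=15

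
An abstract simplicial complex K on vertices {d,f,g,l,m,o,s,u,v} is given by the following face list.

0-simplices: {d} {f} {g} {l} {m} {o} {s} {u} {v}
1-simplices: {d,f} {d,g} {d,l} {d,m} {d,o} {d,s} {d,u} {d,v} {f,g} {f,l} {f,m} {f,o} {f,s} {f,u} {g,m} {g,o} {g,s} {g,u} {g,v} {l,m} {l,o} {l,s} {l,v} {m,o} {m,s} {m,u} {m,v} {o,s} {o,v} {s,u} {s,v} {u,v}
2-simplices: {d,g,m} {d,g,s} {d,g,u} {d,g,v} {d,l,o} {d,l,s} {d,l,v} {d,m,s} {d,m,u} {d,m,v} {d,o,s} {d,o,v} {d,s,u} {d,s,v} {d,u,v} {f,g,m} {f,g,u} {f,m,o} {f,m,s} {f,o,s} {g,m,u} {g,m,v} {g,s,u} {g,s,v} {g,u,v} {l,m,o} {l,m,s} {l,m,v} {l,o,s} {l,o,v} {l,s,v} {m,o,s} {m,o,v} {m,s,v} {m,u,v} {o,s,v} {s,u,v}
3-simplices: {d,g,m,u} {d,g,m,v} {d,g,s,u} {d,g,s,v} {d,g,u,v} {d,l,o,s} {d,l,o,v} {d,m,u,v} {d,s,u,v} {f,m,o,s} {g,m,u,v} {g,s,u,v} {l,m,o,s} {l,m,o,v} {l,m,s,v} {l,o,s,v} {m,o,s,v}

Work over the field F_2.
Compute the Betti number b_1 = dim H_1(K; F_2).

b_1=3

n_0=9 n_1=32 n_2=37 n_3=17  [Z2]
∂1: piv[df,dg,dl,dm,do,ds,du,dv] rk=8  ker:fg,fl,fm,fo,fs,fu,gm,go,gs,gu,gv,lm,lo,ls,lv,mo,ms,mu,mv,os,ov,su,sv,uv
∂2: piv[dgm,dgs,dgu,dgv,dlo,dls,dlv,dms,dmu,dmv,dos,dov,dsu,dsv,duv,fgm,fgu,fmo,fms,fos,lmo] rk=21  ker:gmu,gmv,gsu,gsv,guv,lms,lmv,los,lov,lsv,mos,mov,msv,muv,osv,suv
∂3: piv[dgmu,dgmv,dgsu,dgsv,dguv,dlos,dlov,dmuv,dsuv,fmos,lmos,lmov,lmsv,losv] rk=14  ker:gmuv,gsuv,mosv
b_1=(32−8)−21=3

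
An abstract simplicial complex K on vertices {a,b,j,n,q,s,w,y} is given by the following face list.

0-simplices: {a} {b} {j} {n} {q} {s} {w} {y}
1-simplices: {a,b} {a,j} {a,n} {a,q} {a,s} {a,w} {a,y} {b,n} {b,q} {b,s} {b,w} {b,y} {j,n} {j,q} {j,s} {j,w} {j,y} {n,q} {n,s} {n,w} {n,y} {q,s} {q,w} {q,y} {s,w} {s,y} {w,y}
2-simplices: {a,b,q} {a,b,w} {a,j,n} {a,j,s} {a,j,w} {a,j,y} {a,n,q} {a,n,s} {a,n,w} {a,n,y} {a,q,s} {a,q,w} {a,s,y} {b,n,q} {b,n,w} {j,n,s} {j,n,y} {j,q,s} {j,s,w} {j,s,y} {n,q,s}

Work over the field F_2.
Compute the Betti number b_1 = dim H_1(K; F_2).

n_0=8 n_1=27 n_2=21  [Z2]
∂1: piv[ab,aj,an,aq,as,aw,ay] rk=7  ker:bn,bq,bs,bw,by,jn,jq,js,jw,jy,nq,ns,nw,ny,qs,qw,qy,sw,sy,wy
∂2: piv[abq,abw,ajn,ajs,ajw,ajy,anq,ans,anw,any,aqs,aqw,asy,bnq,jqs,jsw] rk=16  ker:bnw,jns,jny,jsy,nqs
b_1=(27−7)−16=4

b_1=4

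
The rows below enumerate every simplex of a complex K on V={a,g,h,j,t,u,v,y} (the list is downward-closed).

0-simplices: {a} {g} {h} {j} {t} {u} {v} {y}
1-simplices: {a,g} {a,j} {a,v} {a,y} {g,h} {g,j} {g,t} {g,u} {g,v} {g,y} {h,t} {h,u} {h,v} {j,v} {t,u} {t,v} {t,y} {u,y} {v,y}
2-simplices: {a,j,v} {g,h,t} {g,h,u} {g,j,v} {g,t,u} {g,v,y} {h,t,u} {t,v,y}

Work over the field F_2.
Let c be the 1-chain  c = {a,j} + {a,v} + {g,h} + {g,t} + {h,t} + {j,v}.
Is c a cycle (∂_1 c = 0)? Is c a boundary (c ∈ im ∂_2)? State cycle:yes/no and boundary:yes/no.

cycle:yes boundary:yes

n_0=8 n_1=19 n_2=8  [Z2]
∂1: piv[ag,aj,av,ay,gh,gt,gu] rk=7  ker:gj,gv,gy,ht,hu,hv,jv,tu,tv,ty,uy,vy
∂2: piv[ajv,ght,ghu,gjv,gtu,gvy,tvy] rk=7  ker:htu
∂1c = 0
c vs im∂2: reduces to 0 ⇒ boundary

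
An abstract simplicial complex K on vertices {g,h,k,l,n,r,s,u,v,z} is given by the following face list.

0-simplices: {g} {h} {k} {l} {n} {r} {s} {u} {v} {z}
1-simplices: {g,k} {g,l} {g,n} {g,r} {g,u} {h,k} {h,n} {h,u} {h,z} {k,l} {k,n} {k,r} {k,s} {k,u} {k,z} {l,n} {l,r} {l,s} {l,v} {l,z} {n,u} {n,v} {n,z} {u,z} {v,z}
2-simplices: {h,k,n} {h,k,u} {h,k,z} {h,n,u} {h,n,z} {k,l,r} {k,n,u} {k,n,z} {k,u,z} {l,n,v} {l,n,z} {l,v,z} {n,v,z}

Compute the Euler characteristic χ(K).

n_0=10 n_1=25 n_2=13
χ=+10−25+13=-2

χ(K)=-2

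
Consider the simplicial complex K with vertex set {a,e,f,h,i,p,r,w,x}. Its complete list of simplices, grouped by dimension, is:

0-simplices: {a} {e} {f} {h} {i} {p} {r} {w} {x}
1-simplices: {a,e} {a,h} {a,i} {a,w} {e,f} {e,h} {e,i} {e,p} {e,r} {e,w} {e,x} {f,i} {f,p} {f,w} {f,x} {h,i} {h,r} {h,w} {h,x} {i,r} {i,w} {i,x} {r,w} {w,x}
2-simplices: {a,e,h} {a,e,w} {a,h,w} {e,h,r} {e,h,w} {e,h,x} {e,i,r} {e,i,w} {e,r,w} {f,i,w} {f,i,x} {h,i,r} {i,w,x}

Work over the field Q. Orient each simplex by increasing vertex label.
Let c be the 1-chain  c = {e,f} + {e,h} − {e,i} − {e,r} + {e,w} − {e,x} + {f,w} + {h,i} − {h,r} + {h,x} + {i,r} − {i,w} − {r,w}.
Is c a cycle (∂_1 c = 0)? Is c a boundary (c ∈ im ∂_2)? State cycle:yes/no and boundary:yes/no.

cycle:yes boundary:no

n_0=9 n_1=24 n_2=13  [Q]
∂1: piv[ae,ah,ai,aw,ef,ep,er,ex] rk=8  ker:eh,ei,ew,fi,fp,fw,fx,hi,hr,hw,hx,ir,iw,ix,rw,wx
∂2: piv[aeh,aew,ahw,ehr,ehx,eir,eiw,erw,fiw,fix,hir,iwx] rk=12  ker:ehw
∂1c = 0
c vs im∂2: residual ≠ 0 ⇒ not boundary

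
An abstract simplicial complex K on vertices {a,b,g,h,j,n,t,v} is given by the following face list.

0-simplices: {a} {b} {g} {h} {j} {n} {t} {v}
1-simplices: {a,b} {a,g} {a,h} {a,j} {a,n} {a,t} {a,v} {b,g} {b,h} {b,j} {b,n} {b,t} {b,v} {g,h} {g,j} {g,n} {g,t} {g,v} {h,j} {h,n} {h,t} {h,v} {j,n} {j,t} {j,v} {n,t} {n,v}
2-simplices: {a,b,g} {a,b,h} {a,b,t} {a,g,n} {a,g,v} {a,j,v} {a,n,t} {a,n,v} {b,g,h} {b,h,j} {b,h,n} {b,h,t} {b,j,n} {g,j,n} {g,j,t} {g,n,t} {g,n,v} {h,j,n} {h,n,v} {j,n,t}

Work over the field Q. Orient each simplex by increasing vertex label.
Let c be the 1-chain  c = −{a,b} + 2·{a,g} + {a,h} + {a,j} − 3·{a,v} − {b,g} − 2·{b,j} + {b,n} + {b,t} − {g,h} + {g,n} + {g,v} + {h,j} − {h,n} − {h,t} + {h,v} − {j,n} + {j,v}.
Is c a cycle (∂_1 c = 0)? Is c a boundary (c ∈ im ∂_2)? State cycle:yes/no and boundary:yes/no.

n_0=8 n_1=27 n_2=20  [Q]
∂1: piv[ab,ag,ah,aj,an,at,av] rk=7  ker:bg,bh,bj,bn,bt,bv,gh,gj,gn,gt,gv,hj,hn,ht,hv,jn,jt,jv,nt,nv
∂2: piv[abg,abh,abt,agn,agv,ajv,ant,anv,bgh,bhj,bhn,bht,bjn,gjn,gjt,gnt,hnv] rk=17  ker:gnv,hjn,jnt
∂1c = 0
c vs im∂2: reduces to 0 ⇒ boundary

cycle:yes boundary:yes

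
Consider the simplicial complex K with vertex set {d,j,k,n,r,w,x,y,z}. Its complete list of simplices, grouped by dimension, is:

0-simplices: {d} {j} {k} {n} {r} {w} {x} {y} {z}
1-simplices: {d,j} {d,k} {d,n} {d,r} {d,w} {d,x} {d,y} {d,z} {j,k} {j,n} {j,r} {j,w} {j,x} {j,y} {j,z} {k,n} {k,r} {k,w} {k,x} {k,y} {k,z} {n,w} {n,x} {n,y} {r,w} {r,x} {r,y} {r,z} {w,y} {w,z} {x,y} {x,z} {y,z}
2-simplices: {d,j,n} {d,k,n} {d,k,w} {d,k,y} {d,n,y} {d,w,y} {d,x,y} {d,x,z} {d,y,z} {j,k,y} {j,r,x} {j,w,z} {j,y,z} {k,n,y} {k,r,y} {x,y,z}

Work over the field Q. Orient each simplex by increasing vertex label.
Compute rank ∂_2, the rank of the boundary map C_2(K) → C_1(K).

n_0=9 n_1=33 n_2=16  [Q]
∂1: piv[dj,dk,dn,dr,dw,dx,dy,dz] rk=8  ker:jk,jn,jr,jw,jx,jy,jz,kn,kr,kw,kx,ky,kz,nw,nx,ny,rw,rx,ry,rz,wy,wz,xy,xz,yz
∂2: piv[djn,dkn,dkw,dky,dny,dwy,dxy,dxz,dyz,jky,jrx,jwz,jyz,kry] rk=14  ker:kny,xyz
rk∂_2=14

rank∂_2=14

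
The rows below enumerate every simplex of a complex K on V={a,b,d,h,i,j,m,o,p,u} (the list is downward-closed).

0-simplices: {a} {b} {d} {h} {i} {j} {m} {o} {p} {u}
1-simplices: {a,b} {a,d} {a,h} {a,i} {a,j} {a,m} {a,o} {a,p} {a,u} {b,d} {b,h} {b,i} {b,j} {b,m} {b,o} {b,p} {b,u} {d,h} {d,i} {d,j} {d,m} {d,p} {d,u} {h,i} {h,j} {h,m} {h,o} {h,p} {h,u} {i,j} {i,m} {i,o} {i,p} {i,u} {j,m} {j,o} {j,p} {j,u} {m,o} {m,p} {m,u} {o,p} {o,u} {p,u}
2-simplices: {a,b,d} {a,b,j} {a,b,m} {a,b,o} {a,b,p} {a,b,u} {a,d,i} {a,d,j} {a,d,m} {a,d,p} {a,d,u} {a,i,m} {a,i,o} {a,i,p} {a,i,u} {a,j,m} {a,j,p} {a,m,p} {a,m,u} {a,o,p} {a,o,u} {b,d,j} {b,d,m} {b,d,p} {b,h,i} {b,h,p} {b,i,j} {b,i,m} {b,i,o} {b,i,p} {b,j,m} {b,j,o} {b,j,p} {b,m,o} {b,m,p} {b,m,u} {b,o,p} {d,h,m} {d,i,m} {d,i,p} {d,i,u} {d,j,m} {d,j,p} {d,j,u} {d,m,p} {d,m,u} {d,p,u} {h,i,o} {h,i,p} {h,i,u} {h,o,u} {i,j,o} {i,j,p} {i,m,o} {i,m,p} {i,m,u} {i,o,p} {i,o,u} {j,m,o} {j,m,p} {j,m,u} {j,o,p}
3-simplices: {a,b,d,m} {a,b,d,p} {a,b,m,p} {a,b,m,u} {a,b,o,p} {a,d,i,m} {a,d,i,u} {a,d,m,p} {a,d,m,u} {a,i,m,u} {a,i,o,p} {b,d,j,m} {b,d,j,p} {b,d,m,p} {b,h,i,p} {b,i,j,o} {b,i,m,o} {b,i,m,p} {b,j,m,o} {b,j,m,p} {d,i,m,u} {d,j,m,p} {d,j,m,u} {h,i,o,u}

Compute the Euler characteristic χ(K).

χ(K)=4

n_0=10 n_1=44 n_2=62 n_3=24
χ=+10−44+62−24=4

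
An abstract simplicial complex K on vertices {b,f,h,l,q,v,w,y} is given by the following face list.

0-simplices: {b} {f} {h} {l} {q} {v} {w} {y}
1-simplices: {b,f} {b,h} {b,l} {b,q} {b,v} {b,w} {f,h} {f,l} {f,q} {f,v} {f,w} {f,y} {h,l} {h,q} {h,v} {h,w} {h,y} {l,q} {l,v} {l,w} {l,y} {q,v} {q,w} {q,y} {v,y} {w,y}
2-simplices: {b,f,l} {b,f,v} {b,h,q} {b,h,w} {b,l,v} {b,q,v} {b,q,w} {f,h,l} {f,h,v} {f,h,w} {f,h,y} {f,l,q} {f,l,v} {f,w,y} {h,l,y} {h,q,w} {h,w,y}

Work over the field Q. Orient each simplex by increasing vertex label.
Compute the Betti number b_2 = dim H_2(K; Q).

n_0=8 n_1=26 n_2=17  [Q]
∂1: piv[bf,bh,bl,bq,bv,bw,fy] rk=7  ker:fh,fl,fq,fv,fw,hl,hq,hv,hw,hy,lq,lv,lw,ly,qv,qw,qy,vy,wy
∂2: piv[bfl,bfv,bhq,bhw,blv,bqv,bqw,fhl,fhv,fhw,fhy,flq,fwy,hly] rk=14  ker:flv,hqw,hwy
b_2=(17−14)−0=3

b_2=3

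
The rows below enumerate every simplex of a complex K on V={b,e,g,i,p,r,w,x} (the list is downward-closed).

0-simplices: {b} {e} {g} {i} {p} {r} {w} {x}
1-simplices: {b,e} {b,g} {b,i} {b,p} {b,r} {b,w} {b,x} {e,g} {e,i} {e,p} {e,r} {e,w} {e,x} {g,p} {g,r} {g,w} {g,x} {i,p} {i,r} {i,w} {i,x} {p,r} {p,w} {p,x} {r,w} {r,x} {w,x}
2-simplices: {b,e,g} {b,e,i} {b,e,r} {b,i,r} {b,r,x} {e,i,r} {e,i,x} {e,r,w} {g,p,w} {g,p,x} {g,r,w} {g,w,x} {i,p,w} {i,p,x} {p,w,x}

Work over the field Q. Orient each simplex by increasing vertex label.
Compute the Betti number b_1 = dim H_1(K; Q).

n_0=8 n_1=27 n_2=15  [Q]
∂1: piv[be,bg,bi,bp,br,bw,bx] rk=7  ker:eg,ei,ep,er,ew,ex,gp,gr,gw,gx,ip,ir,iw,ix,pr,pw,px,rw,rx,wx
∂2: piv[beg,bei,ber,bir,brx,eix,erw,gpw,gpx,grw,gwx,ipw,ipx] rk=13  ker:eir,pwx
b_1=(27−7)−13=7

b_1=7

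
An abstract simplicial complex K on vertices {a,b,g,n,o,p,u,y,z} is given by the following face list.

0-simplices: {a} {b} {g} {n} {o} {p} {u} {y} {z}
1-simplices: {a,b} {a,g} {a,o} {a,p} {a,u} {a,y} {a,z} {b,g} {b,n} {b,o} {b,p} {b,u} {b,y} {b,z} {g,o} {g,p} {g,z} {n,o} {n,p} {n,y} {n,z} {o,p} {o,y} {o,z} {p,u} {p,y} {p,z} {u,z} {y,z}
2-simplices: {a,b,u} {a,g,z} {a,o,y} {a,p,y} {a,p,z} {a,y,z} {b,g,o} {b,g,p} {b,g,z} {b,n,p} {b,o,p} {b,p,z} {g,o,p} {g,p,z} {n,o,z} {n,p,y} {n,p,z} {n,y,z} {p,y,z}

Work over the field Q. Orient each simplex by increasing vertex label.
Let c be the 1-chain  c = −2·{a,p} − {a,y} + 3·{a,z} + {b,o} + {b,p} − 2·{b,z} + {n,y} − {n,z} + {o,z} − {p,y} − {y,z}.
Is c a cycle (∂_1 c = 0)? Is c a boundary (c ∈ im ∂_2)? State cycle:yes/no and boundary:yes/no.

n_0=9 n_1=29 n_2=19  [Q]
∂1: piv[ab,ag,ao,ap,au,ay,az,bn] rk=8  ker:bg,bo,bp,bu,by,bz,go,gp,gz,no,np,ny,nz,op,oy,oz,pu,py,pz,uz,yz
∂2: piv[abu,agz,aoy,apy,apz,ayz,bgo,bgp,bgz,bnp,bop,bpz,noz,npy,npz] rk=15  ker:gop,gpz,nyz,pyz
∂1c = 0
c vs im∂2: residual ≠ 0 ⇒ not boundary

cycle:yes boundary:no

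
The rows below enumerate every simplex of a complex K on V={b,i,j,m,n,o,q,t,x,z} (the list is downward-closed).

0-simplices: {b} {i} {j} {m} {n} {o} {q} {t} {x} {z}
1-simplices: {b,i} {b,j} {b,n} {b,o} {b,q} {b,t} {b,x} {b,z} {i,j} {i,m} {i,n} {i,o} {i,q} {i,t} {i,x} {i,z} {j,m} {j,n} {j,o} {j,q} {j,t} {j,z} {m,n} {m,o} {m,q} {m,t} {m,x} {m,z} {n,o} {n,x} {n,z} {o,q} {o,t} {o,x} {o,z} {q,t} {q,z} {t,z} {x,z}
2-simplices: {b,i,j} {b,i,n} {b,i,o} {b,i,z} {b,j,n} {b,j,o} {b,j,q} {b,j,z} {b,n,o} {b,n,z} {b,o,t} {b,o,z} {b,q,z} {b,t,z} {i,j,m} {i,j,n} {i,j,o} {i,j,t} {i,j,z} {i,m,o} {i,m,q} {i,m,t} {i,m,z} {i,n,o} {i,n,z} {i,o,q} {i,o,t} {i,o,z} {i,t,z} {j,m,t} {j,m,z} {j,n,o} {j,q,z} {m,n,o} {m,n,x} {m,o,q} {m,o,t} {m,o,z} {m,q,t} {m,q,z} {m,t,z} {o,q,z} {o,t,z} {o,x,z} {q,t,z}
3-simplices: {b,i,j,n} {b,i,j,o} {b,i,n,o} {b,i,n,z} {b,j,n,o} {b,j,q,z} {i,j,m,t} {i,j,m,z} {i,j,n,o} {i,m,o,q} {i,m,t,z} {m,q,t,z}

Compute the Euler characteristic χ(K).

n_0=10 n_1=39 n_2=45 n_3=12
χ=+10−39+45−12=4

χ(K)=4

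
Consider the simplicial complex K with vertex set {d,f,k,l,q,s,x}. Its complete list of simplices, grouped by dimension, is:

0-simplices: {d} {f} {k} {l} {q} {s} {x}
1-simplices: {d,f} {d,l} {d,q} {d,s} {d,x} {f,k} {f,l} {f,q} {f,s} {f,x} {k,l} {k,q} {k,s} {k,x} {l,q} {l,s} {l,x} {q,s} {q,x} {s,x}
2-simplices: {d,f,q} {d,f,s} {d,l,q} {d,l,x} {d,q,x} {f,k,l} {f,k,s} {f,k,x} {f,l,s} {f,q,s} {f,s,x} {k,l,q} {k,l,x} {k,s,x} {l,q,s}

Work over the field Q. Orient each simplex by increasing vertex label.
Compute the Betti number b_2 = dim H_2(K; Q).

n_0=7 n_1=20 n_2=15  [Q]
∂1: piv[df,dl,dq,ds,dx,fk] rk=6  ker:fl,fq,fs,fx,kl,kq,ks,kx,lq,ls,lx,qs,qx,sx
∂2: piv[dfq,dfs,dlq,dlx,dqx,fkl,fks,fkx,fls,fqs,fsx,klq,klx,lqs] rk=14  ker:ksx
b_2=(15−14)−0=1

b_2=1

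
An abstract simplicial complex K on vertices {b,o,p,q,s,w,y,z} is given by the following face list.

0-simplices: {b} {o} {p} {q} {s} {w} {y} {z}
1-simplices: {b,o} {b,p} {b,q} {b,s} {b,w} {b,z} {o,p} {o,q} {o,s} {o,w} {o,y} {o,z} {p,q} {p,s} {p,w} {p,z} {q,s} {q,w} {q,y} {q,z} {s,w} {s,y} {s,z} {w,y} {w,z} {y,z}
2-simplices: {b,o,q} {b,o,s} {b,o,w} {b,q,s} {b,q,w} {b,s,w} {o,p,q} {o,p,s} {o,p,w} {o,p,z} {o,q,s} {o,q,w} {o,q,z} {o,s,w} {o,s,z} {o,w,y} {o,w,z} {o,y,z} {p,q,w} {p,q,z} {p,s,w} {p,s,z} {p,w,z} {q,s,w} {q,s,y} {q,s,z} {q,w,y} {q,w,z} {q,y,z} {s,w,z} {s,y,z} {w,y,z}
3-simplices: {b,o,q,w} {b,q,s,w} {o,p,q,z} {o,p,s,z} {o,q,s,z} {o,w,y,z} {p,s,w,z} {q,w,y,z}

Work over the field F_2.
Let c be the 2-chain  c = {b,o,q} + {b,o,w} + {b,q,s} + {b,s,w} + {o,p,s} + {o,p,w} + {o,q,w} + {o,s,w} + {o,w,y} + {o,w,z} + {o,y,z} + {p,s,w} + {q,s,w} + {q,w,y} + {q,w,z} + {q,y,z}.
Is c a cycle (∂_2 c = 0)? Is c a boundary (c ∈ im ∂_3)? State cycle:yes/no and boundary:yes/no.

cycle:yes boundary:no

n_0=8 n_1=26 n_2=32 n_3=8  [Z2]
∂1: piv[bo,bp,bq,bs,bw,bz,oy] rk=7  ker:op,oq,os,ow,oz,pq,ps,pw,pz,qs,qw,qy,qz,sw,sy,sz,wy,wz,yz
∂2: piv[boq,bos,bow,bqs,bqw,bsw,opq,ops,opw,opz,oqz,osz,owy,owz,oyz,qsy,qwy] rk=17  ker:oqs,oqw,osw,pqw,pqz,psw,psz,pwz,qsw,qsz,qwz,qyz,swz,syz,wyz
∂3: piv[boqw,bqsw,opqz,opsz,oqsz,owyz,pswz,qwyz] rk=8
∂2c = 0
c vs im∂3: residual ≠ 0 ⇒ not boundary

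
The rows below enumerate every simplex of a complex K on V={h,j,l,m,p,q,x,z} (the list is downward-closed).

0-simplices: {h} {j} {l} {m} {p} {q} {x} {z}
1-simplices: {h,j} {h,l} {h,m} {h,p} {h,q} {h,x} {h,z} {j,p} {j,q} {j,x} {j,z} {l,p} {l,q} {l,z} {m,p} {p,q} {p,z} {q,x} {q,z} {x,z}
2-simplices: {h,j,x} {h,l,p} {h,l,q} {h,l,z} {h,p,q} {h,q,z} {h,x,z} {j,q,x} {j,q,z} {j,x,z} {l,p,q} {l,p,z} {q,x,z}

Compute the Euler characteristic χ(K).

n_0=8 n_1=20 n_2=13
χ=+8−20+13=1

χ(K)=1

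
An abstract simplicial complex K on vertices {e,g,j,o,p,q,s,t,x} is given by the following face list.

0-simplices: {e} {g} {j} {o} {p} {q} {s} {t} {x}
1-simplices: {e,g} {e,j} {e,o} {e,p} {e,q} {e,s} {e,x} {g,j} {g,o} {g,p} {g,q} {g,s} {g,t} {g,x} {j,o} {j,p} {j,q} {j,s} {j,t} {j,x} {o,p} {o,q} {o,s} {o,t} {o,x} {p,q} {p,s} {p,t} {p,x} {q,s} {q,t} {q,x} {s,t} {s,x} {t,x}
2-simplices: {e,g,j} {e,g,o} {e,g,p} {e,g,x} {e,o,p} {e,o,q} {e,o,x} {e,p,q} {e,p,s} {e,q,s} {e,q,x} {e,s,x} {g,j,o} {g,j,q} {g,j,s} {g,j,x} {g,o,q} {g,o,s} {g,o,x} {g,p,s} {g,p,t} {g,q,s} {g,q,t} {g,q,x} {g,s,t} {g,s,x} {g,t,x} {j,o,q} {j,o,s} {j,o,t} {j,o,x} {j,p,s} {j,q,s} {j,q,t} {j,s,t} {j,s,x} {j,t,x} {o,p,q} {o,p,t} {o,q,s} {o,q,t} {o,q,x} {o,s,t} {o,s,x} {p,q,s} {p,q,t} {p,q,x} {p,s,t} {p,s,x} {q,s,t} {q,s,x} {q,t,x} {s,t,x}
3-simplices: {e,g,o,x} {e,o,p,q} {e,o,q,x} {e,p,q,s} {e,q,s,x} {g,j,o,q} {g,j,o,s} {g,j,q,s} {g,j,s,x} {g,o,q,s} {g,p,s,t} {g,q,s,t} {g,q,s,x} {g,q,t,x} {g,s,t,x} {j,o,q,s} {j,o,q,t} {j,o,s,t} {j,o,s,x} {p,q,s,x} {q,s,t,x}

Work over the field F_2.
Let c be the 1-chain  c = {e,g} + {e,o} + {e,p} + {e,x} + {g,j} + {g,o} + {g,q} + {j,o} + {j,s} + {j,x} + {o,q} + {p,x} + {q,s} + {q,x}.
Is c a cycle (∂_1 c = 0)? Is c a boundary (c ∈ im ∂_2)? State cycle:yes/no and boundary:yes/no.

cycle:yes boundary:yes

n_0=9 n_1=35 n_2=53 n_3=21  [Z2]
∂1: piv[eg,ej,eo,ep,eq,es,ex,gt] rk=8  ker:gj,go,gp,gq,gs,gx,jo,jp,jq,js,jt,jx,op,oq,os,ot,ox,pq,ps,pt,px,qs,qt,qx,st,sx,tx
∂2: piv[egj,ego,egp,egx,eop,eoq,eox,epq,eps,eqs,eqx,esx,gjo,gjq,gjs,gjx,goq,gos,gps,gpt,gqt,gst,gtx,jot,jps,jqt,pqx] rk=27  ker:gox,gqs,gqx,gsx,joq,jos,jox,jqs,jst,jsx,jtx,opq,opt,oqs,oqt,oqx,ost,osx,pqs,pqt,pst,psx,qst,qsx,qtx,stx
∂3: piv[egox,eopq,eoqx,epqs,eqsx,gjoq,gjos,gjqs,gjsx,goqs,gpst,gqst,gqsx,gqtx,gstx,joqt,jost,josx,pqsx] rk=19  ker:joqs,qstx
∂1c = 0
c vs im∂2: reduces to 0 ⇒ boundary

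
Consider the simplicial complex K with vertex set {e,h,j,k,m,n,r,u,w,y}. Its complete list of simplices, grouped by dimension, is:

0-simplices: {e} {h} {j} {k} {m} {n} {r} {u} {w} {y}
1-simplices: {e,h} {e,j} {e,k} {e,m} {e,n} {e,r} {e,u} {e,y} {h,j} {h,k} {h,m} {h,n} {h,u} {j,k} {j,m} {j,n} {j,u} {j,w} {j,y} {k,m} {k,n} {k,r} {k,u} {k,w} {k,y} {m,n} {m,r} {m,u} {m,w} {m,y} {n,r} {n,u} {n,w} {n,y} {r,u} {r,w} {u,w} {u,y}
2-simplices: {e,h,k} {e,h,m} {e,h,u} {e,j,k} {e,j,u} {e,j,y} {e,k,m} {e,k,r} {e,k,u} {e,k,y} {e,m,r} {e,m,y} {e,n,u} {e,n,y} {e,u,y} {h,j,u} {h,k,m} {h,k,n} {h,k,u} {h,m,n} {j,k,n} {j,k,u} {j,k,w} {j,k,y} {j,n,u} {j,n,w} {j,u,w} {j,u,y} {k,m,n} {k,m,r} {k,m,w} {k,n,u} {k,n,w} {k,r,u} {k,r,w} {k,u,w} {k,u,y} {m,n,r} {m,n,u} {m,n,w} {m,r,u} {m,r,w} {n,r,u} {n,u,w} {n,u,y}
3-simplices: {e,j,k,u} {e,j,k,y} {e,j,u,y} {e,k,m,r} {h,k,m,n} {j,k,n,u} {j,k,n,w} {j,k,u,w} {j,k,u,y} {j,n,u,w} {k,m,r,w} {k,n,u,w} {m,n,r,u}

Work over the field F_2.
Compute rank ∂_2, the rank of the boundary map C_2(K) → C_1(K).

rank∂_2=28

n_0=10 n_1=38 n_2=45 n_3=13  [Z2]
∂1: piv[eh,ej,ek,em,en,er,eu,ey,jw] rk=9  ker:hj,hk,hm,hn,hu,jk,jm,jn,ju,jy,km,kn,kr,ku,kw,ky,mn,mr,mu,mw,my,nr,nu,nw,ny,ru,rw,uw,uy
∂2: piv[ehk,ehm,ehu,ejk,eju,ejy,ekm,ekr,eku,eky,emr,emy,enu,eny,euy,hju,hkn,hmn,jkn,jkw,jnu,jnw,juw,kmw,kru,krw,mnr,mnu] rk=28  ker:hkm,hku,jku,jky,juy,kmn,kmr,knu,knw,kuw,kuy,mnw,mru,mrw,nru,nuw,nuy
∂3: piv[ejku,ejky,ejuy,ekmr,hkmn,jknu,jknw,jkuw,jkuy,jnuw,kmrw,mnru] rk=12  ker:knuw
rk∂_2=28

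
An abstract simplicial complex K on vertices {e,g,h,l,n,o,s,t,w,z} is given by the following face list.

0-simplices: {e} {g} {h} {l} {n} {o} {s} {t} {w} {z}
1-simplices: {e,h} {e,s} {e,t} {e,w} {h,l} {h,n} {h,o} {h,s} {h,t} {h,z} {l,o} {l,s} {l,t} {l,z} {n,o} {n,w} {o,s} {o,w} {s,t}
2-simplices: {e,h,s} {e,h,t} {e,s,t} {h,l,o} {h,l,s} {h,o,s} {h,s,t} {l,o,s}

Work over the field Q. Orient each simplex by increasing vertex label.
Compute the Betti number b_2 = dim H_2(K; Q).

n_0=10 n_1=19 n_2=8  [Q]
∂1: piv[eh,es,et,ew,hl,hn,ho,hz] rk=8  ker:hs,ht,lo,ls,lt,lz,no,nw,os,ow,st
∂2: piv[ehs,eht,est,hlo,hls,hos] rk=6  ker:hst,los
b_2=(8−6)−0=2

b_2=2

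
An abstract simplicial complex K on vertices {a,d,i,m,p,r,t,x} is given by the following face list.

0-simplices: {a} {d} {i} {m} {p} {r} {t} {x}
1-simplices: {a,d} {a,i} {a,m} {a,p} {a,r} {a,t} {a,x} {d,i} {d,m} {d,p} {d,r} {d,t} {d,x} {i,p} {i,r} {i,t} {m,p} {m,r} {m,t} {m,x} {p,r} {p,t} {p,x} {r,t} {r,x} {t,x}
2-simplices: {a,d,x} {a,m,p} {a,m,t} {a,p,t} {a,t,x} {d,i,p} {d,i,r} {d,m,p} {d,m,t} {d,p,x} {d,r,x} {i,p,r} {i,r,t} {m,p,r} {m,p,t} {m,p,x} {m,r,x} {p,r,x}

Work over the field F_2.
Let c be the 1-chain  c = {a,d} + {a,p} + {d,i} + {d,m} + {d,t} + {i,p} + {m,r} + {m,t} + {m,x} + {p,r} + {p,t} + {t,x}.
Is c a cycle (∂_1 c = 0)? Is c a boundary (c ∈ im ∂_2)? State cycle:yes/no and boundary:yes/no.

cycle:yes boundary:yes

n_0=8 n_1=26 n_2=18  [Z2]
∂1: piv[ad,ai,am,ap,ar,at,ax] rk=7  ker:di,dm,dp,dr,dt,dx,ip,ir,it,mp,mr,mt,mx,pr,pt,px,rt,rx,tx
∂2: piv[adx,amp,amt,apt,atx,dip,dir,dmp,dmt,dpx,drx,ipr,irt,mpr,mpx] rk=15  ker:mpt,mrx,prx
∂1c = 0
c vs im∂2: reduces to 0 ⇒ boundary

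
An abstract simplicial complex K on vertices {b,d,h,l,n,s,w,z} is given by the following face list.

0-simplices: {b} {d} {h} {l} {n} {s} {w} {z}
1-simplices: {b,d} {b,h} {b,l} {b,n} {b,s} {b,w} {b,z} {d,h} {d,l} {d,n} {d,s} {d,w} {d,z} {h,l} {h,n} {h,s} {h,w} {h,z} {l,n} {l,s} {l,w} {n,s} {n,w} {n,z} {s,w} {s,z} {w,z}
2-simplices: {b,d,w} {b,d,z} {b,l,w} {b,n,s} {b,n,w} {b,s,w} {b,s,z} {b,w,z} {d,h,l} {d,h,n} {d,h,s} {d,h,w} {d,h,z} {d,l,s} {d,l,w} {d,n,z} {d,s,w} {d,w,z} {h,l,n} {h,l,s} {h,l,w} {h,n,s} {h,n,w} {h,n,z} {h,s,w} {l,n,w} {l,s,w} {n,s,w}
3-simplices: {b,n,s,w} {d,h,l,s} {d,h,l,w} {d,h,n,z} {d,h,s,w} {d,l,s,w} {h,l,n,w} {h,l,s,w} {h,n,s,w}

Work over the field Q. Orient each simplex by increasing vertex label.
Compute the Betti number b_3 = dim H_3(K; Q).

n_0=8 n_1=27 n_2=28 n_3=9  [Q]
∂1: piv[bd,bh,bl,bn,bs,bw,bz] rk=7  ker:dh,dl,dn,ds,dw,dz,hl,hn,hs,hw,hz,ln,ls,lw,ns,nw,nz,sw,sz,wz
∂2: piv[bdw,bdz,blw,bns,bnw,bsw,bsz,bwz,dhl,dhn,dhs,dhw,dhz,dls,dlw,dnz,dsw,hln,hns] rk=19  ker:dwz,hls,hlw,hnw,hnz,hsw,lnw,lsw,nsw
∂3: piv[bnsw,dhls,dhlw,dhnz,dhsw,dlsw,hlnw,hnsw] rk=8  ker:hlsw
b_3=(9−8)−0=1

b_3=1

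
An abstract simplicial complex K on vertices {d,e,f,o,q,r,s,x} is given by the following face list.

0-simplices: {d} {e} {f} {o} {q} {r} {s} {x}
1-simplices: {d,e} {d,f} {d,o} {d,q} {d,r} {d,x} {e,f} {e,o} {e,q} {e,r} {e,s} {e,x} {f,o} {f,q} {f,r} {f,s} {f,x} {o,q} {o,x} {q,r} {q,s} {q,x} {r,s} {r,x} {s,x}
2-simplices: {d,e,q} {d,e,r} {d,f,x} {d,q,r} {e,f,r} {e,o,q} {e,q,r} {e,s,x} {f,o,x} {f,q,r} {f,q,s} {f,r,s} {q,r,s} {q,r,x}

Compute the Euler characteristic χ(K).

χ(K)=-3

n_0=8 n_1=25 n_2=14
χ=+8−25+14=-3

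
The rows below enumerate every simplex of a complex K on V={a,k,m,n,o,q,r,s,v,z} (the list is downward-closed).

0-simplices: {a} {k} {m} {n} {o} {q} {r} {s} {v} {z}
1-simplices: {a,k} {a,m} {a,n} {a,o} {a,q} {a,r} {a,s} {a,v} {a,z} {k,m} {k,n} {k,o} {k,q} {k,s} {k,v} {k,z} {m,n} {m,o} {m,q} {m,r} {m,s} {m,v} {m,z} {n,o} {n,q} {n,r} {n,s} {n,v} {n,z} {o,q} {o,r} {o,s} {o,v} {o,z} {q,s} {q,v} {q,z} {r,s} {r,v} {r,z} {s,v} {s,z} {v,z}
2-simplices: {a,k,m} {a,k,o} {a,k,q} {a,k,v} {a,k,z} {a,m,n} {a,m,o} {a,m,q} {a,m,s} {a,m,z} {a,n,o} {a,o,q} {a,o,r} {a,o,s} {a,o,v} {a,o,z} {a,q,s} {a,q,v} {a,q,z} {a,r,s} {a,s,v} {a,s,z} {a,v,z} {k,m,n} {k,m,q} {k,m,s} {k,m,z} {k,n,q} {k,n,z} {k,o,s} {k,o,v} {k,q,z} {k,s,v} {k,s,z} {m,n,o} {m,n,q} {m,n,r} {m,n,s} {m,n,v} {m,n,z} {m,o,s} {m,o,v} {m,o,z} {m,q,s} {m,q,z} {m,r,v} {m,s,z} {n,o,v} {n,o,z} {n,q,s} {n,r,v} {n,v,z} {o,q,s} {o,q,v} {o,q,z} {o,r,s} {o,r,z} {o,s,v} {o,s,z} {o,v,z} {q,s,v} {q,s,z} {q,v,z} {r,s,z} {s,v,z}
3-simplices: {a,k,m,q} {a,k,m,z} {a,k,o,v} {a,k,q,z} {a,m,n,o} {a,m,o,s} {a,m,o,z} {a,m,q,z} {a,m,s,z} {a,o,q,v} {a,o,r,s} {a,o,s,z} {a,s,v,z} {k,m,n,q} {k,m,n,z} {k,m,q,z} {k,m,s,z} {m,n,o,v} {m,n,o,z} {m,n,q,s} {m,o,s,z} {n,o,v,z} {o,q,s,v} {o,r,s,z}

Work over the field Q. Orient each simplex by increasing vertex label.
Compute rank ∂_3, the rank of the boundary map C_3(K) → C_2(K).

rank∂_3=22

n_0=10 n_1=43 n_2=65 n_3=24  [Q]
∂1: piv[ak,am,an,ao,aq,ar,as,av,az] rk=9  ker:km,kn,ko,kq,ks,kv,kz,mn,mo,mq,mr,ms,mv,mz,no,nq,nr,ns,nv,nz,oq,or,os,ov,oz,qs,qv,qz,rs,rv,rz,sv,sz,vz
∂2: piv[akm,ako,akq,akv,akz,amn,amo,amq,ams,amz,ano,aoq,aor,aos,aov,aoz,aqs,aqv,aqz,ars,asv,asz,avz,kmn,kms,knq,knz,mnr,mns,mnv,mov,mrv,orz] rk=33  ker:kmq,kmz,kos,kov,kqz,ksv,ksz,mno,mnq,mnz,mos,moz,mqs,mqz,msz,nov,noz,nqs,nrv,nvz,oqs,oqv,oqz,ors,osv,osz,ovz,qsv,qsz,qvz,rsz,svz
∂3: piv[akmq,akmz,akov,akqz,amno,amos,amoz,amqz,amsz,aoqv,aors,aosz,asvz,kmnq,kmnz,kmsz,mnov,mnoz,mnqs,novz,oqsv,orsz] rk=22  ker:kmqz,mosz
rk∂_3=22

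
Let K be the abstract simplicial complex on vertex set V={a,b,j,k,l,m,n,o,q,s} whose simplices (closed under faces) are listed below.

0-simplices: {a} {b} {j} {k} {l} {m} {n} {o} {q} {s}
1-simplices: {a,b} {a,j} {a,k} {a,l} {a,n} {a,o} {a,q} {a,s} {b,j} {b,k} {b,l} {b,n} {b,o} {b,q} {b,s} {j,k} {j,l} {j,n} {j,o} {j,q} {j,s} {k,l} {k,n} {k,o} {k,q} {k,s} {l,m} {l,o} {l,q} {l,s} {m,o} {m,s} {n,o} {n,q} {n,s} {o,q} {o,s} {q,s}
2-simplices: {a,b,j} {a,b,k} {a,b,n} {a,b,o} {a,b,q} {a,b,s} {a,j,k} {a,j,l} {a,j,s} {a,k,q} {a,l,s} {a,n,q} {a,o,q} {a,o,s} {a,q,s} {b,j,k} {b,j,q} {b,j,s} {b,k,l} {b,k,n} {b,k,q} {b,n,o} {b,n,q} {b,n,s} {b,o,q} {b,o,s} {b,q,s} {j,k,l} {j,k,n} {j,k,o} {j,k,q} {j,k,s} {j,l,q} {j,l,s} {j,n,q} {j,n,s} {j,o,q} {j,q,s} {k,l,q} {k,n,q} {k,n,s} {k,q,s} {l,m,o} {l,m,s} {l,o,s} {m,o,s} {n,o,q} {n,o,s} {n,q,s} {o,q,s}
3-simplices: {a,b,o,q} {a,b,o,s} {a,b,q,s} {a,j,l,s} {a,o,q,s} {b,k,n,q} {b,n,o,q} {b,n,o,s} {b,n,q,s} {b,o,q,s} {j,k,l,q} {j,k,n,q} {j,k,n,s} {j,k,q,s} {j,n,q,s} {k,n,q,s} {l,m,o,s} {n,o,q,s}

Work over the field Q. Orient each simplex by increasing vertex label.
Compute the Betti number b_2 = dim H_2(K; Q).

b_2=6

n_0=10 n_1=38 n_2=50 n_3=18  [Q]
∂1: piv[ab,aj,ak,al,an,ao,aq,as,lm] rk=9  ker:bj,bk,bl,bn,bo,bq,bs,jk,jl,jn,jo,jq,js,kl,kn,ko,kq,ks,lo,lq,ls,mo,ms,no,nq,ns,oq,os,qs
∂2: piv[abj,abk,abn,abo,abq,abs,ajk,ajl,ajs,akq,als,anq,aoq,aos,aqs,bjq,bkl,bkn,bno,bns,jkl,jkn,jko,jks,jlq,joq,lmo,lms,los] rk=29  ker:bjk,bjs,bkq,bnq,boq,bos,bqs,jkq,jls,jnq,jns,jqs,klq,knq,kns,kqs,mos,noq,nos,nqs,oqs
∂3: piv[aboq,abos,abqs,ajls,aoqs,bknq,bnoq,bnos,bnqs,jklq,jknq,jkns,jkqs,jnqs,lmos] rk=15  ker:boqs,knqs,noqs
b_2=(50−29)−15=6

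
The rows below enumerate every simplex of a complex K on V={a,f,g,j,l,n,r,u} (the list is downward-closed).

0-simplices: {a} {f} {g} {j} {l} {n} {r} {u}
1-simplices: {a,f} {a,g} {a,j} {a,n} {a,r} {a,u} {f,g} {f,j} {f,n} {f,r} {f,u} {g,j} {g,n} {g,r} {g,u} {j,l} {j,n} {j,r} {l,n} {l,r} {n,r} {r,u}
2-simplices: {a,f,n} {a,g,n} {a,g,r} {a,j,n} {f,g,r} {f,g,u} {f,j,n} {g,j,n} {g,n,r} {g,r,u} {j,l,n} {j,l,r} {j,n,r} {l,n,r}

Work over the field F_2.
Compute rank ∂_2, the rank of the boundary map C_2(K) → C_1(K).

rank∂_2=13

n_0=8 n_1=22 n_2=14  [Z2]
∂1: piv[af,ag,aj,an,ar,au,jl] rk=7  ker:fg,fj,fn,fr,fu,gj,gn,gr,gu,jn,jr,ln,lr,nr,ru
∂2: piv[afn,agn,agr,ajn,fgr,fgu,fjn,gjn,gnr,gru,jln,jlr,jnr] rk=13  ker:lnr
rk∂_2=13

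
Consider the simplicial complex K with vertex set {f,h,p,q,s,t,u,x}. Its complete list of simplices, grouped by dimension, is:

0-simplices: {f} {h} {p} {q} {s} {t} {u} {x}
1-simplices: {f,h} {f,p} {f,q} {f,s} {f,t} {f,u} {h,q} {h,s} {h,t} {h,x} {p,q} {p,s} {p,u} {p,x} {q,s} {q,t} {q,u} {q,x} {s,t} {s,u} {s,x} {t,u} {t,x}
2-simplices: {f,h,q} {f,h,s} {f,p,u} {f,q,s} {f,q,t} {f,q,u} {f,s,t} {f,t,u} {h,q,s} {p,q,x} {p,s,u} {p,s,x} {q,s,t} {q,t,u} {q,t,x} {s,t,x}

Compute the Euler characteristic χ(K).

χ(K)=1

n_0=8 n_1=23 n_2=16
χ=+8−23+16=1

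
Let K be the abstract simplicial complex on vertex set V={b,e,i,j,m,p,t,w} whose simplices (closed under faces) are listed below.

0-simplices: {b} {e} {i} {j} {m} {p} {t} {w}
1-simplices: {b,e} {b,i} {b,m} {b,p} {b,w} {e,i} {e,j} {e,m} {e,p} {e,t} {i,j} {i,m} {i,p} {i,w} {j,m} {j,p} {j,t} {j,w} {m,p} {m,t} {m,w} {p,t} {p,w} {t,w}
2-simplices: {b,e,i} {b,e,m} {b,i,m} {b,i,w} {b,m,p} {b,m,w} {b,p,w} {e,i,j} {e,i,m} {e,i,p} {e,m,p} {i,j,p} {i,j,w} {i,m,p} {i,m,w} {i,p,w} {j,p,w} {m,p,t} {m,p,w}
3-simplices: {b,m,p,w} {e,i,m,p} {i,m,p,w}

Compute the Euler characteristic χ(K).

n_0=8 n_1=24 n_2=19 n_3=3
χ=+8−24+19−3=0

χ(K)=0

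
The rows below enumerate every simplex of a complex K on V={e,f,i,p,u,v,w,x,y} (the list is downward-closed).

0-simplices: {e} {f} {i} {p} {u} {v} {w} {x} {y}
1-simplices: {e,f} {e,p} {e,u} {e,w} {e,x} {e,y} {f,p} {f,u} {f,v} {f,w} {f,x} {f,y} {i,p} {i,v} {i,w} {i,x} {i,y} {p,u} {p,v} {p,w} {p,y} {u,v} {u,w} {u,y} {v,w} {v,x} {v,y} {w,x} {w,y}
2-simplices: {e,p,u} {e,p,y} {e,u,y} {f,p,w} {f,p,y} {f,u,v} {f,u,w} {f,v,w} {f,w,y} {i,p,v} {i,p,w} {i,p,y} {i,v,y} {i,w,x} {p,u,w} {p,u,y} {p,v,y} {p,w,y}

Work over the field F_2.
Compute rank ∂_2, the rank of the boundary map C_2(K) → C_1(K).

rank∂_2=15

n_0=9 n_1=29 n_2=18  [Z2]
∂1: piv[ef,ep,eu,ew,ex,ey,fv,ip] rk=8  ker:fp,fu,fw,fx,fy,iv,iw,ix,iy,pu,pv,pw,py,uv,uw,uy,vw,vx,vy,wx,wy
∂2: piv[epu,epy,euy,fpw,fpy,fuv,fuw,fvw,fwy,ipv,ipw,ipy,ivy,iwx,puw] rk=15  ker:puy,pvy,pwy
rk∂_2=15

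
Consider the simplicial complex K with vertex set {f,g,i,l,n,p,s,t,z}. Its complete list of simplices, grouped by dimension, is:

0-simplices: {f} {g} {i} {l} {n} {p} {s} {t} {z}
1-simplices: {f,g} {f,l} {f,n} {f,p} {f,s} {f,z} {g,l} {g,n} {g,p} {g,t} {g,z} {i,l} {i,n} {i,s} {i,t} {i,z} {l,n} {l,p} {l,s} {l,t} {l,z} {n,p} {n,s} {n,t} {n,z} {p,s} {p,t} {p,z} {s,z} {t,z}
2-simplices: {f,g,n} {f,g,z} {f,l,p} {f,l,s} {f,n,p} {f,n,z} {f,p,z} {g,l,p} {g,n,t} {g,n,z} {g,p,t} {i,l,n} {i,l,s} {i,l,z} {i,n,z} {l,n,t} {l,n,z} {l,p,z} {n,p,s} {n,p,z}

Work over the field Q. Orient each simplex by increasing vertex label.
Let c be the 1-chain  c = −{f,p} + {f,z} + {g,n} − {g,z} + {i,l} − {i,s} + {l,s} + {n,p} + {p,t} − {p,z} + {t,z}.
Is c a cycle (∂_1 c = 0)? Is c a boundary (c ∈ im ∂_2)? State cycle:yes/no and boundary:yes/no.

cycle:yes boundary:no

n_0=9 n_1=30 n_2=20  [Q]
∂1: piv[fg,fl,fn,fp,fs,fz,gt,il] rk=8  ker:gl,gn,gp,gz,in,is,it,iz,ln,lp,ls,lt,lz,np,ns,nt,nz,ps,pt,pz,sz,tz
∂2: piv[fgn,fgz,flp,fls,fnp,fnz,fpz,glp,gnt,gpt,iln,ils,ilz,inz,lnt,lpz,nps] rk=17  ker:gnz,lnz,npz
∂1c = 0
c vs im∂2: residual ≠ 0 ⇒ not boundary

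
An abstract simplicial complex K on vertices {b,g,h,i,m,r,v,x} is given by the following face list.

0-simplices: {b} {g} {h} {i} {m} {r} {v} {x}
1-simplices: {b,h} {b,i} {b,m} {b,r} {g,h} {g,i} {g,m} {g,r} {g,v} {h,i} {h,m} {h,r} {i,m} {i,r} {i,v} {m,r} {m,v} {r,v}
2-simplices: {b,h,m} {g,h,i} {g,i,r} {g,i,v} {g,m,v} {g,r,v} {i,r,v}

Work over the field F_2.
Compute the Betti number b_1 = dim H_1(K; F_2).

b_1=6

n_0=8 n_1=18 n_2=7  [Z2]
∂1: piv[bh,bi,bm,br,gh,gv] rk=6  ker:gi,gm,gr,hi,hm,hr,im,ir,iv,mr,mv,rv
∂2: piv[bhm,ghi,gir,giv,gmv,grv] rk=6  ker:irv
b_1=(18−6)−6=6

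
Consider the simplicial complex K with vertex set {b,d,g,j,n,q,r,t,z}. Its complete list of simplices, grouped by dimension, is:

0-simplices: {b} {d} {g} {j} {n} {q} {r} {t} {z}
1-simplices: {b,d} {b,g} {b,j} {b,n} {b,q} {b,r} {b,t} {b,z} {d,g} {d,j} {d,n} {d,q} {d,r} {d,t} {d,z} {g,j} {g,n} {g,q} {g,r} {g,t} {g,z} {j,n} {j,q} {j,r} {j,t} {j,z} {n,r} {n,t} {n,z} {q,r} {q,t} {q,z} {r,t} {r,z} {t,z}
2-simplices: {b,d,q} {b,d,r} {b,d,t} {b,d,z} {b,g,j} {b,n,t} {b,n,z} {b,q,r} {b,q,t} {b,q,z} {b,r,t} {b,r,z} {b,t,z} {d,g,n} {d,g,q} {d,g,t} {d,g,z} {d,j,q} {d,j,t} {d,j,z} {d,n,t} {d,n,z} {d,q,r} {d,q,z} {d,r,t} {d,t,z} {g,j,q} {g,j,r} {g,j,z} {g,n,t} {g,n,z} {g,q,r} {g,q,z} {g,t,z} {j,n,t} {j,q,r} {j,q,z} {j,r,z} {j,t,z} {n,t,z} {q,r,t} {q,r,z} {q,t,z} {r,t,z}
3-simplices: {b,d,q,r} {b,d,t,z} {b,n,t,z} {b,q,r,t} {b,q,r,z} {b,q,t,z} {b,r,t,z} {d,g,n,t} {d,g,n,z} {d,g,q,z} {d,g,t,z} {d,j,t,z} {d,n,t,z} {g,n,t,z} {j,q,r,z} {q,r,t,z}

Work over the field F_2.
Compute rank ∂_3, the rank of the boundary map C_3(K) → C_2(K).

rank∂_3=14

n_0=9 n_1=35 n_2=44 n_3=16  [Z2]
∂1: piv[bd,bg,bj,bn,bq,br,bt,bz] rk=8  ker:dg,dj,dn,dq,dr,dt,dz,gj,gn,gq,gr,gt,gz,jn,jq,jr,jt,jz,nr,nt,nz,qr,qt,qz,rt,rz,tz
∂2: piv[bdq,bdr,bdt,bdz,bgj,bnt,bnz,bqr,bqt,bqz,brt,brz,btz,dgn,dgq,dgt,dgz,djq,djt,djz,dnt,gjq,gjr,gqr,jnt] rk=25  ker:dnz,dqr,dqz,drt,dtz,gjz,gnt,gnz,gqz,gtz,jqr,jqz,jrz,jtz,ntz,qrt,qrz,qtz,rtz
∂3: piv[bdqr,bdtz,bntz,bqrt,bqrz,bqtz,brtz,dgnt,dgnz,dgqz,dgtz,djtz,dntz,jqrz] rk=14  ker:gntz,qrtz
rk∂_3=14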